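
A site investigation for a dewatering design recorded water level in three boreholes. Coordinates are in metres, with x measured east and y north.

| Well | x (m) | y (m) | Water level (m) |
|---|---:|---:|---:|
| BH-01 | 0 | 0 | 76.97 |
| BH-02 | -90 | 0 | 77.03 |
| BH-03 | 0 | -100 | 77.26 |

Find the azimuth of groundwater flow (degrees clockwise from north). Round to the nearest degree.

∂h/∂x = (77.03 − 76.97) / (-90 − 0) = -0.0006667
∂h/∂y = (77.26 − 76.97) / (-100 − 0) = -0.002900
Flow direction (−∇h) has components (+0.0006667 E, +0.002900 N).
Azimuth = atan2(E, N) = atan2(+0.0006667, +0.002900) = 12.9° ≈ 013°.

013°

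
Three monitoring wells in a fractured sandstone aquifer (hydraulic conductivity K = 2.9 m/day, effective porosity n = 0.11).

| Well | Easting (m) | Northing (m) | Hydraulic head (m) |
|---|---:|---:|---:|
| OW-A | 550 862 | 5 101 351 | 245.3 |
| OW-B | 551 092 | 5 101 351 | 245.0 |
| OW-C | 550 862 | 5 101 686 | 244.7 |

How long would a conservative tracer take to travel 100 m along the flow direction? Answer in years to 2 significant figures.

∂h/∂x = (245.0 − 245.3) / (551092 − 550862) = -0.001304
∂h/∂y = (244.7 − 245.3) / (5101686 − 5101351) = -0.001791
|∇h| = √(-0.001304² + -0.001791²) = 0.002215
Seepage velocity v = K·i/n = 2.9 × 0.002215 / 0.11 = 0.0584 m/day.
t = 100 / 0.0584 = 1712 days = 4.69 years.

4.7 years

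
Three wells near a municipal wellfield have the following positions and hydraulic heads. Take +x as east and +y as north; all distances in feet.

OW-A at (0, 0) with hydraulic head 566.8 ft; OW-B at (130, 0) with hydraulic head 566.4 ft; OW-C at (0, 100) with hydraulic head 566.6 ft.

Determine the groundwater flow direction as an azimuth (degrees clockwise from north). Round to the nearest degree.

∂h/∂x = (566.4 − 566.8) / (130 − 0) = -0.003077
∂h/∂y = (566.6 − 566.8) / (100 − 0) = -0.002000
Flow direction (−∇h) has components (+0.003077 E, +0.002000 N).
Azimuth = atan2(E, N) = atan2(+0.003077, +0.002000) = 57.0° ≈ 057°.

057°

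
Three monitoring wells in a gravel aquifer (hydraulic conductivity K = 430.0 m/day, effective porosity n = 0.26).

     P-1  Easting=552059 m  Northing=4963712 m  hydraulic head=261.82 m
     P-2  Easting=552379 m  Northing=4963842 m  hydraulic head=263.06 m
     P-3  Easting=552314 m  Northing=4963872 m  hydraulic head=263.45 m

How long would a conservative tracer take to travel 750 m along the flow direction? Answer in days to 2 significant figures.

With h = a·x + b·y + c and P-1 as origin, the differences give:
  320·a + 130·b = +1.24
  255·a + 160·b = +1.63
Eliminate b (×160 and ×130, subtract): 18050·a = -13.500 → a = ∂h/∂x = -0.0007479
Back-substitute: b = ∂h/∂y = +0.01138.
|∇h| = √(-0.0007479² + 0.01138²) = 0.0114
Seepage velocity v = K·i/n = 430.0 × 0.0114 / 0.26 = 18.85 m/day.
t = 750 / 18.85 = 39.79 days.

40 days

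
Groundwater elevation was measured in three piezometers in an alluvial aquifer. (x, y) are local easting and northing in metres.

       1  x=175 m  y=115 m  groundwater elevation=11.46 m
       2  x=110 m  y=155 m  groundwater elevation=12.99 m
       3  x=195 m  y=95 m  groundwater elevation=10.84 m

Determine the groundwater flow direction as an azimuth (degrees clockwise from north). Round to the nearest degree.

149°

Differences from 1: to 2 (Δx, Δy, Δh) = (-65, 40, +1.53); to 3 = (20, -20, -0.62).
Determinant of the coordinate differences = (-65)·(-20) − 20·40 = 500.
∂h/∂x = [(+1.53)·(-20) − (-0.62)·40] / 500 = -0.01160
∂h/∂y = [(-65)·(-0.62) − 20·(+1.53)] / 500 = +0.01940
Flow direction (−∇h) has components (+0.01160 E, -0.01940 N).
Azimuth = atan2(E, N) = atan2(+0.01160, -0.01940) = 149.1° ≈ 149°.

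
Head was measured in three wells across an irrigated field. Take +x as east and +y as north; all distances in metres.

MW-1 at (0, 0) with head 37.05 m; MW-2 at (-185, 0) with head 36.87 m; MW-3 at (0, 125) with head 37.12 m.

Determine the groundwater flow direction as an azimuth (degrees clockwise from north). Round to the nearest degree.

240°

∂h/∂x = (36.87 − 37.05) / (-185 − 0) = +0.0009730
∂h/∂y = (37.12 − 37.05) / (125 − 0) = +0.0005600
Flow direction (−∇h) has components (-0.0009730 E, -0.0005600 N).
Azimuth = atan2(E, N) = atan2(-0.0009730, -0.0005600) = 240.1° ≈ 240°.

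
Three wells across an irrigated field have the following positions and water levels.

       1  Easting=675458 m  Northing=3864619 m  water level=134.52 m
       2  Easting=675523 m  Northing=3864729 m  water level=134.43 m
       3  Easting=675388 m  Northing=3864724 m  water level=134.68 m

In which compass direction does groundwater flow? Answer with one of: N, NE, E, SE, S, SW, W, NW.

With h = a·x + b·y + c and 1 as origin, the differences give:
  65·a + 110·b = -0.09
  (-70)·a + 105·b = +0.16
Eliminate b (×105 and ×110, subtract): 14525·a = -27.050 → a = ∂h/∂x = -0.001862
Back-substitute: b = ∂h/∂y = +0.0002823.
Flow = −∇h = (+0.001862 east, -0.0002823 north), which points east.

E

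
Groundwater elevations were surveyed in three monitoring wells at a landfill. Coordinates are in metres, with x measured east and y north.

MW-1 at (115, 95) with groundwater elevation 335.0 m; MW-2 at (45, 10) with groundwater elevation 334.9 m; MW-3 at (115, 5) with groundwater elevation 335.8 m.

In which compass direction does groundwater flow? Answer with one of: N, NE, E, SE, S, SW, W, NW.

NW

Taking MW-1 as reference: MW-2−MW-1 = (-70, -85, -0.1); MW-3−MW-1 = (0, -90, +0.8).
Determinant of the coordinate differences = (-70)·(-90) − 0·(-85) = 6300.
∂h/∂x = [(-0.1)·(-90) − (+0.8)·(-85)] / 6300 = +0.01222
∂h/∂y = [(-70)·(+0.8) − 0·(-0.1)] / 6300 = -0.008889
Flow = −∇h = (-0.01222 east, +0.008889 north), which points northwest.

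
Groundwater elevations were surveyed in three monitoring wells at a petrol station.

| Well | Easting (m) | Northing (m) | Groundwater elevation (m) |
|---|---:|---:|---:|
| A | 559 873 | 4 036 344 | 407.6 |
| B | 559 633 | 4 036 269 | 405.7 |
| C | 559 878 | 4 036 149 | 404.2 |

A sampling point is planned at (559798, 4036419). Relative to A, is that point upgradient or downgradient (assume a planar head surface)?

Three-point gradient (reference A): Δ to B = (-240, -75, -1.9), Δ to C = (5, -195, -3.4).
∂h/∂x = +0.002448, ∂h/∂y = +0.01750 (det = 47175).
Head at (559798, 4036419) = 407.6 + (+0.002448)·(-75) + (+0.01750)·(75) = 408.73 m.
That is higher than the 407.6 m at A, so the point is upgradient.

upgradient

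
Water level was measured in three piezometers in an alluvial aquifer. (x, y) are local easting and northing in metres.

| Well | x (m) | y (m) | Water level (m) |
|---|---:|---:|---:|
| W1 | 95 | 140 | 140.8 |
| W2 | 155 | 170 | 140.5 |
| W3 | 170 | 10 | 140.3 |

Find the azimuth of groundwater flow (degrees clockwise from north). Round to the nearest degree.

098°

With h = a·x + b·y + c and W1 as origin, the differences give:
  60·a + 30·b = -0.3
  75·a + (-130)·b = -0.5
Eliminate b (×(-130) and ×30, subtract): -10050·a = 54.00 → a = ∂h/∂x = -0.005373
Back-substitute: b = ∂h/∂y = +0.0007463.
Flow direction (−∇h) has components (+0.005373 E, -0.0007463 N).
Azimuth = atan2(E, N) = atan2(+0.005373, -0.0007463) = 97.9° ≈ 098°.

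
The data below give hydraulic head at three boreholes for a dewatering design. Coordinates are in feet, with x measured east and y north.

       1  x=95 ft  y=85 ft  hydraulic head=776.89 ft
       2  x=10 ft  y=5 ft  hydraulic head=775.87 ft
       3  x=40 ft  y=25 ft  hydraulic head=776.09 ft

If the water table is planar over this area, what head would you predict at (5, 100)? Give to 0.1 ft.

777.5 ft

Differences from 1: to 2 (Δx, Δy, Δh) = (-85, -80, -1.02); to 3 = (-55, -60, -0.80).
Solve a·Δx + b·Δy = Δh: det = (-85)·(-60) − (-55)·(-80) = 700.
∂h/∂x = [(-1.02)·(-60) − (-0.80)·(-80)] / 700 = -0.004000
∂h/∂y = [(-85)·(-0.80) − (-55)·(-1.02)] / 700 = +0.01700
h(5, 100) = 776.89 + (-0.004000)·(-90) + (+0.01700)·(15) = 776.89 +0.360 +0.255 = 777.505 ft.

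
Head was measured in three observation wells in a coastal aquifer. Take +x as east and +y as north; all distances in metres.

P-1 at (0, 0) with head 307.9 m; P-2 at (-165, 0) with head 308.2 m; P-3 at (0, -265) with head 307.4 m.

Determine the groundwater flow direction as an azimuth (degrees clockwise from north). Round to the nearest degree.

136°

∂h/∂x = (308.2 − 307.9) / (-165 − 0) = -0.001818
∂h/∂y = (307.4 − 307.9) / (-265 − 0) = +0.001887
Flow direction (−∇h) has components (+0.001818 E, -0.001887 N).
Azimuth = atan2(E, N) = atan2(+0.001818, -0.001887) = 136.1° ≈ 136°.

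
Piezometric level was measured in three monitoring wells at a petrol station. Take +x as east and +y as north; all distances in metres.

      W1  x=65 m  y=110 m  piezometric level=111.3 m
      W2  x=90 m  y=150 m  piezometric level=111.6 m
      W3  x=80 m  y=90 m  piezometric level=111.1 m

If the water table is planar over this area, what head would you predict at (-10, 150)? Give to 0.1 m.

With h = a·x + b·y + c and W1 as origin, the differences give:
  25·a + 40·b = +0.3
  15·a + (-20)·b = -0.2
Eliminate b (×(-20) and ×40, subtract): -1100·a = 2.00 → a = ∂h/∂x = -0.001818
Back-substitute: b = ∂h/∂y = +0.008636.
h(-10, 150) = 111.3 + (-0.001818)·(-75) + (+0.008636)·(40) = 111.3 +0.136 +0.345 = 111.782 m.

111.8 m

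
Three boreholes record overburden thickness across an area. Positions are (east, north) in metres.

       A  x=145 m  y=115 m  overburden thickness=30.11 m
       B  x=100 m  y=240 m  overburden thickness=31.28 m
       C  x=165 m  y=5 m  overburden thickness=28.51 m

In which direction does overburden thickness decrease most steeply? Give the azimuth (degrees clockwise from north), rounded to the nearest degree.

236°

Three-point gradient (reference A): Δ to B = (-45, 125, +1.17), Δ to C = (20, -110, -1.60).
∂d/∂x = +0.02910, ∂d/∂y = +0.01984 (det = 2450).
Steepest decrease is along −∇f: components (-0.02910 E, -0.01984 N).
Azimuth = atan2(-0.02910, -0.01984) = 235.7° ≈ 236°.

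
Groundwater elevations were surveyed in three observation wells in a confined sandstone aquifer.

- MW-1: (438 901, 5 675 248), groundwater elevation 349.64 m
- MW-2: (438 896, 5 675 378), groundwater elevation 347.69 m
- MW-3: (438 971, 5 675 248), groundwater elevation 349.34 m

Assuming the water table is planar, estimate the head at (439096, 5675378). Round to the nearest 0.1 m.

With h = a·x + b·y + c and MW-1 as origin, the differences give:
  (-5)·a + 130·b = -1.95
  70·a + 0·b = -0.30
Eliminate b (×0 and ×130, subtract): -9100·a = 39.000 → a = ∂h/∂x = -0.004286
Back-substitute: b = ∂h/∂y = -0.01516.
h(439096, 5675378) = 349.64 + (-0.004286)·(195) + (-0.01516)·(130) = 349.64 -0.836 -1.971 = 346.833 m.

346.8 m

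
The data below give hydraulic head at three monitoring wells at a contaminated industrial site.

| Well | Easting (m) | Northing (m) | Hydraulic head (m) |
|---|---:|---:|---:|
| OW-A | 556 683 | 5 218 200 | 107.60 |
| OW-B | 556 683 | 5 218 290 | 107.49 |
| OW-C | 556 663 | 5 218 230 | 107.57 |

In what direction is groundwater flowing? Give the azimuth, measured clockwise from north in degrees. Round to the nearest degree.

015°

Three-point gradient (reference OW-A): Δ to OW-B = (0, 90, -0.11), Δ to OW-C = (-20, 30, -0.03).
∂h/∂x = -0.0003333, ∂h/∂y = -0.001222 (det = 1800).
Flow direction (−∇h) has components (+0.0003333 E, +0.001222 N).
Azimuth = atan2(E, N) = atan2(+0.0003333, +0.001222) = 15.3° ≈ 015°.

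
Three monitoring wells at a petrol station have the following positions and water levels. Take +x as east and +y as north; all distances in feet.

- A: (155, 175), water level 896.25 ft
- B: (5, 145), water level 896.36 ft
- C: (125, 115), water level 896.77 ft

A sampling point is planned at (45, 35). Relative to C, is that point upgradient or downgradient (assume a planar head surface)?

upgradient

Differences from A: to B (Δx, Δy, Δh) = (-150, -30, +0.11); to C = (-30, -60, +0.52).
Determinant of the coordinate differences = (-150)·(-60) − (-30)·(-30) = 8100.
∂h/∂x = [(+0.11)·(-60) − (+0.52)·(-30)] / 8100 = +0.001111
∂h/∂y = [(-150)·(+0.52) − (-30)·(+0.11)] / 8100 = -0.009222
Head at (45, 35) = 896.25 + (+0.001111)·(-110) + (-0.009222)·(-140) = 897.42 ft.
That is higher than the 896.77 ft at C, so the point is upgradient.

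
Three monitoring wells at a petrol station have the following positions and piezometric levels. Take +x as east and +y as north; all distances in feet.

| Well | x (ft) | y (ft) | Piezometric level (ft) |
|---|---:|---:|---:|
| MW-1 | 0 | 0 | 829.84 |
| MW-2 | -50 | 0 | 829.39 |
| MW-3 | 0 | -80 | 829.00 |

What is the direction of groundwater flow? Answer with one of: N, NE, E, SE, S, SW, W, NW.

∂h/∂x = (829.39 − 829.84) / (-50 − 0) = +0.009000
∂h/∂y = (829.00 − 829.84) / (-80 − 0) = +0.01050
Flow = −∇h = (-0.009000 east, -0.01050 north), which points southwest.

SW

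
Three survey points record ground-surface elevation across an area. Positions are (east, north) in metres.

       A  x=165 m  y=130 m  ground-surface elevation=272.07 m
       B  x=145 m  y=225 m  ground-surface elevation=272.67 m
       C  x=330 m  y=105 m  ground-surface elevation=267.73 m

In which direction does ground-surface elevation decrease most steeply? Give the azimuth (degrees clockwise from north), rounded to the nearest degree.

092°

Taking A as reference: B−A = (-20, 95, +0.60); C−A = (165, -25, -4.34).
Determinant of the coordinate differences = (-20)·(-25) − 165·95 = -15175.
∂z/∂x = [(+0.60)·(-25) − (-4.34)·95] / -15175 = -0.02618
∂z/∂y = [(-20)·(-4.34) − 165·(+0.60)] / -15175 = +0.0008040
Steepest decrease is along −∇f: components (+0.02618 E, -0.0008040 N).
Azimuth = atan2(+0.02618, -0.0008040) = 91.8° ≈ 092°.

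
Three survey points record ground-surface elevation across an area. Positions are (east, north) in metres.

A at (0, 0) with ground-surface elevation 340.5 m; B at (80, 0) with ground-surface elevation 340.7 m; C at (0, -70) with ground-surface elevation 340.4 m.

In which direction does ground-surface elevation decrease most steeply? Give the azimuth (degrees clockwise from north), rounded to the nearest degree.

240°

∂z/∂x = (340.7 − 340.5) / (80 − 0) = +0.002500
∂z/∂y = (340.4 − 340.5) / (-70 − 0) = +0.001429
Steepest decrease is along −∇f: components (-0.002500 E, -0.001429 N).
Azimuth = atan2(-0.002500, -0.001429) = 240.3° ≈ 240°.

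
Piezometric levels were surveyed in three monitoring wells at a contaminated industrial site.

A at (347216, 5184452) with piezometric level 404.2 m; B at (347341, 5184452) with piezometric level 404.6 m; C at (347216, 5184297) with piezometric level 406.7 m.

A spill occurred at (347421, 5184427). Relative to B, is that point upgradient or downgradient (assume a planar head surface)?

upgradient

∂h/∂x = (404.6 − 404.2) / (347341 − 347216) = +0.003200
∂h/∂y = (406.7 − 404.2) / (5184297 − 5184452) = -0.01613
Head at (347421, 5184427) = 404.2 + (+0.003200)·(205) + (-0.01613)·(-25) = 405.26 m.
That is higher than the 404.6 m at B, so the point is upgradient.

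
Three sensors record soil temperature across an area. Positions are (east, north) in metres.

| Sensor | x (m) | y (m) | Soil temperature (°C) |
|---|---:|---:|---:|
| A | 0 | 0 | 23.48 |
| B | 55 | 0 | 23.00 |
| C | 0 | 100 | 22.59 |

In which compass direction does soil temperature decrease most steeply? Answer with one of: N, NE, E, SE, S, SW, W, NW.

NE

∂T/∂x = (23.00 − 23.48) / (55 − 0) = -0.008727
∂T/∂y = (22.59 − 23.48) / (100 − 0) = -0.008900
Steepest decrease is along −∇f = (+0.008727 E, +0.008900 N) → northeast.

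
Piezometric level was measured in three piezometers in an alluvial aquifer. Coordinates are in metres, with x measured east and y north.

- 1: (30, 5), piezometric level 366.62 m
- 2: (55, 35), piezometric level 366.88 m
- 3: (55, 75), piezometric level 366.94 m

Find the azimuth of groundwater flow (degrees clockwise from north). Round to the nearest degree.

260°

Differences from 1: to 2 (Δx, Δy, Δh) = (25, 30, +0.26); to 3 = (25, 70, +0.32).
Solve a·Δx + b·Δy = Δh: det = 25·70 − 25·30 = 1000.
∂h/∂x = [(+0.26)·70 − (+0.32)·30] / 1000 = +0.008600
∂h/∂y = [25·(+0.32) − 25·(+0.26)] / 1000 = +0.001500
Flow direction (−∇h) has components (-0.008600 E, -0.001500 N).
Azimuth = atan2(E, N) = atan2(-0.008600, -0.001500) = 260.1° ≈ 260°.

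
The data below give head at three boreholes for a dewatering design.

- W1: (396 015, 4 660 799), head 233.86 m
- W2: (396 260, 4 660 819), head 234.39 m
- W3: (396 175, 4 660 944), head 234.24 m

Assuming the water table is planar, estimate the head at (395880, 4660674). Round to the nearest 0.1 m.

233.5 m

Three-point gradient (reference W1): Δ to W2 = (245, 20, +0.53), Δ to W3 = (160, 145, +0.38).
∂h/∂x = +0.002142, ∂h/∂y = +0.0002568 (det = 32325).
h(395880, 4660674) = 233.86 + (+0.002142)·(-135) + (+0.0002568)·(-125) = 233.86 -0.289 -0.032 = 233.539 m.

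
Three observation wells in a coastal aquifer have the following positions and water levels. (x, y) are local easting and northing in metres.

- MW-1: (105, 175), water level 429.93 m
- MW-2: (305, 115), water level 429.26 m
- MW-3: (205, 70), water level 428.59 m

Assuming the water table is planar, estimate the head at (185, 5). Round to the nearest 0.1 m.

427.7 m

Differences from MW-1: to MW-2 (Δx, Δy, Δh) = (200, -60, -0.67); to MW-3 = (100, -105, -1.34).
Determinant of the coordinate differences = 200·(-105) − 100·(-60) = -15000.
∂h/∂x = [(-0.67)·(-105) − (-1.34)·(-60)] / -15000 = +0.0006700
∂h/∂y = [200·(-1.34) − 100·(-0.67)] / -15000 = +0.01340
h(185, 5) = 429.93 + (+0.0006700)·(80) + (+0.01340)·(-170) = 429.93 +0.054 -2.278 = 427.706 m.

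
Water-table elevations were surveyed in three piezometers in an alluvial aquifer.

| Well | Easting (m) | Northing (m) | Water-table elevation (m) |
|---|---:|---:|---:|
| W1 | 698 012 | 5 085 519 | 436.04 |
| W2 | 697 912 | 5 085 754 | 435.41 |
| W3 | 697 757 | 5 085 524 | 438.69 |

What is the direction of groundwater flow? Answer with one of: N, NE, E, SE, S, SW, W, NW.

Differences from W1: to W2 (Δx, Δy, Δh) = (-100, 235, -0.63); to W3 = (-255, 5, +2.65).
Solve a·Δx + b·Δy = Δh: det = (-100)·5 − (-255)·235 = 59425.
∂h/∂x = [(-0.63)·5 − (+2.65)·235] / 59425 = -0.01053
∂h/∂y = [(-100)·(+2.65) − (-255)·(-0.63)] / 59425 = -0.007163
Flow = −∇h = (+0.01053 east, +0.007163 north), which points northeast.

NE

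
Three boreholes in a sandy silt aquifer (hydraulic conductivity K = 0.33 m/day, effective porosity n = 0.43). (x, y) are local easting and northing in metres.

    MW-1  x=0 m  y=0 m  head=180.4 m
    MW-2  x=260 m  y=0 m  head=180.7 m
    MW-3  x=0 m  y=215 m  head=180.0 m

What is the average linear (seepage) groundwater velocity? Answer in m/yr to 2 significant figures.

∂h/∂x = (180.7 − 180.4) / (260 − 0) = +0.001154
∂h/∂y = (180.0 − 180.4) / (215 − 0) = -0.001860
|∇h| = √(0.001154² + -0.001860²) = 0.002189
Seepage velocity v = K·i/n = 0.33 × 0.002189 / 0.43 = 0.00168 m/day = 0.6136 m/yr.

0.61 m/yr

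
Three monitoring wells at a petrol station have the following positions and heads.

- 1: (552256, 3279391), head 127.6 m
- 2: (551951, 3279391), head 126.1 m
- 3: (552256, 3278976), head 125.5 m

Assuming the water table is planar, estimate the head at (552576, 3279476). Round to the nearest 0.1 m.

129.6 m

∂h/∂x = (126.1 − 127.6) / (551951 − 552256) = +0.004918
∂h/∂y = (125.5 − 127.6) / (3278976 − 3279391) = +0.005060
h(552576, 3279476) = 127.6 + (+0.004918)·(320) + (+0.005060)·(85) = 127.6 +1.574 +0.430 = 129.604 m.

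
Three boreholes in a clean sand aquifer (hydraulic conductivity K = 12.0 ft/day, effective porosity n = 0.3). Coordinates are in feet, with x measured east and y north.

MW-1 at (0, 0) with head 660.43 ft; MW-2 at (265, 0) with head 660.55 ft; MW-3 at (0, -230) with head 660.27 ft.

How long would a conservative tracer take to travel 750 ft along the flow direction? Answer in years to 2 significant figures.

∂h/∂x = (660.55 − 660.43) / (265 − 0) = +0.0004528
∂h/∂y = (660.27 − 660.43) / (-230 − 0) = +0.0006957
|∇h| = √(0.0004528² + 0.0006957²) = 0.0008301
Seepage velocity v = K·i/n = 12.0 × 0.0008301 / 0.3 = 0.0332 ft/day.
t = 750 / 0.0332 = 2.259e+04 days = 61.8 years.

62 years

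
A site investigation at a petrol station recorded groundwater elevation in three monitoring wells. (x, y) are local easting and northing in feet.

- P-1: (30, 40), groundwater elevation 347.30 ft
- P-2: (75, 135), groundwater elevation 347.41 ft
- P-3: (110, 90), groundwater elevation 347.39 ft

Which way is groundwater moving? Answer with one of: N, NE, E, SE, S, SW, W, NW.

SW

Three-point gradient (reference P-1): Δ to P-2 = (45, 95, +0.11), Δ to P-3 = (80, 50, +0.09).
∂h/∂x = +0.0005701, ∂h/∂y = +0.0008879 (det = -5350).
Flow = −∇h = (-0.0005701 east, -0.0008879 north), which points southwest.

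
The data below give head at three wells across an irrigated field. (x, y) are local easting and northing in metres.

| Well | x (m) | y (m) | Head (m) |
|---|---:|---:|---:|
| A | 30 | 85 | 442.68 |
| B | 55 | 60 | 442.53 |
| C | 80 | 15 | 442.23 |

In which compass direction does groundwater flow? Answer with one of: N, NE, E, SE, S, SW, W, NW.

Taking A as reference: B−A = (25, -25, -0.15); C−A = (50, -70, -0.45).
Determinant of the coordinate differences = 25·(-70) − 50·(-25) = -500.
∂h/∂x = [(-0.15)·(-70) − (-0.45)·(-25)] / -500 = +0.001500
∂h/∂y = [25·(-0.45) − 50·(-0.15)] / -500 = +0.007500
Flow = −∇h = (-0.001500 east, -0.007500 north), which points south.

S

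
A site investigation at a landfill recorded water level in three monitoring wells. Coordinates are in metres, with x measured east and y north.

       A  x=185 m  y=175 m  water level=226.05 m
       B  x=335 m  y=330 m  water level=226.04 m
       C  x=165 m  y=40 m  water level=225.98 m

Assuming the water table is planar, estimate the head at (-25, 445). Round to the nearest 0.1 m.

Differences from A: to B (Δx, Δy, Δh) = (150, 155, -0.01); to C = (-20, -135, -0.07).
Solve a·Δx + b·Δy = Δh: det = 150·(-135) − (-20)·155 = -17150.
∂h/∂x = [(-0.01)·(-135) − (-0.07)·155] / -17150 = -0.0007114
∂h/∂y = [150·(-0.07) − (-20)·(-0.01)] / -17150 = +0.0006239
h(-25, 445) = 226.05 + (-0.0007114)·(-210) + (+0.0006239)·(270) = 226.05 +0.149 +0.168 = 226.368 m.

226.4 m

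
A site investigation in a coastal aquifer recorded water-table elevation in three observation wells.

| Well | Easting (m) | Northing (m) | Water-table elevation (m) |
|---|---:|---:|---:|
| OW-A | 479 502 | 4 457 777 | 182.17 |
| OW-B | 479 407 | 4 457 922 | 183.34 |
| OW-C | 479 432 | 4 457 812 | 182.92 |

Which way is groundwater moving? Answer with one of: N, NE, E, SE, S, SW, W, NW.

With h = a·x + b·y + c and OW-A as origin, the differences give:
  (-95)·a + 145·b = +1.17
  (-70)·a + 35·b = +0.75
Eliminate b (×35 and ×145, subtract): 6825·a = -67.800 → a = ∂h/∂x = -0.009934
Back-substitute: b = ∂h/∂y = +0.001560.
Flow = −∇h = (+0.009934 east, -0.001560 north), which points east.

E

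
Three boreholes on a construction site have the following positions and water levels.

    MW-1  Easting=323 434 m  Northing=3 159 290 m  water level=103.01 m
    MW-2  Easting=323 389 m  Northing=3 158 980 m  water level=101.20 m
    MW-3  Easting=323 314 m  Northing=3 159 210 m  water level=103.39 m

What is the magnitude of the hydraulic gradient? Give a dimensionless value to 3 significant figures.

0.0105

With h = a·x + b·y + c and MW-1 as origin, the differences give:
  (-45)·a + (-310)·b = -1.81
  (-120)·a + (-80)·b = +0.38
Eliminate b (×(-80) and ×(-310), subtract): -33600·a = 262.600 → a = ∂h/∂x = -0.007815
Back-substitute: b = ∂h/∂y = +0.006973.
|∇h| = √(-0.007815² + 0.006973²) = 0.01047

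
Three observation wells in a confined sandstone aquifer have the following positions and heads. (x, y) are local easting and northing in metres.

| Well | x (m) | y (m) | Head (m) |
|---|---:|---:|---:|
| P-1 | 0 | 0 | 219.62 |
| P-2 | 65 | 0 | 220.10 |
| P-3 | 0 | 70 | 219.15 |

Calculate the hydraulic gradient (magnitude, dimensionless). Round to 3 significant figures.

0.00998

∂h/∂x = (220.10 − 219.62) / (65 − 0) = +0.007385
∂h/∂y = (219.15 − 219.62) / (70 − 0) = -0.006714
|∇h| = √(0.007385² + -0.006714²) = 0.009981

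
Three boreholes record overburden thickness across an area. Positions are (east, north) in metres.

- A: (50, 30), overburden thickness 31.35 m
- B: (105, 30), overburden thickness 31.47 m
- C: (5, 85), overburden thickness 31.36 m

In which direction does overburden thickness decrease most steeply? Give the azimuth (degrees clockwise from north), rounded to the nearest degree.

Differences from A: to B (Δx, Δy, Δh) = (55, 0, +0.12); to C = (-45, 55, +0.01).
Solve a·Δx + b·Δy = Δd: det = 55·55 − (-45)·0 = 3025.
∂d/∂x = [(+0.12)·55 − (+0.01)·0] / 3025 = +0.002182
∂d/∂y = [55·(+0.01) − (-45)·(+0.12)] / 3025 = +0.001967
Steepest decrease is along −∇f: components (-0.002182 E, -0.001967 N).
Azimuth = atan2(-0.002182, -0.001967) = 228.0° ≈ 228°.

228°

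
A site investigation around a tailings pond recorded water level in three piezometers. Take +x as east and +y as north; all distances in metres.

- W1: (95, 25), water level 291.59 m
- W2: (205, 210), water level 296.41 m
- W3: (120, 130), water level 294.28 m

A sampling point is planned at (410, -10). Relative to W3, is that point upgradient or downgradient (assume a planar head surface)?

downgradient

Three-point gradient (reference W1): Δ to W2 = (110, 185, +4.82), Δ to W3 = (25, 105, +2.69).
∂h/∂x = +0.001220, ∂h/∂y = +0.02533 (det = 6925).
Head at (410, -10) = 291.59 + (+0.001220)·(315) + (+0.02533)·(-35) = 291.09 m.
That is lower than the 294.28 m at W3, so the point is downgradient.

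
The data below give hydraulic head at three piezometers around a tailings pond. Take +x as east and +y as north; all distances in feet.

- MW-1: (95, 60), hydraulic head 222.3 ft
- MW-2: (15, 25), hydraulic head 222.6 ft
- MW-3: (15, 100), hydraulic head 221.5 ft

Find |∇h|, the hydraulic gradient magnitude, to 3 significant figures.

0.0149

Differences from MW-1: to MW-2 (Δx, Δy, Δh) = (-80, -35, +0.3); to MW-3 = (-80, 40, -0.8).
Determinant of the coordinate differences = (-80)·40 − (-80)·(-35) = -6000.
∂h/∂x = [(+0.3)·40 − (-0.8)·(-35)] / -6000 = +0.002667
∂h/∂y = [(-80)·(-0.8) − (-80)·(+0.3)] / -6000 = -0.01467
|∇h| = √(0.002667² + -0.01467²) = 0.01491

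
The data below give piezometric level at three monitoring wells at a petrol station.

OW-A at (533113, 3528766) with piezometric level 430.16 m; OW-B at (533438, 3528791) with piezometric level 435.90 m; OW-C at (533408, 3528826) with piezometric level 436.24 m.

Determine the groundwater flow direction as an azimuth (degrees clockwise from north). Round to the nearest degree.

Three-point gradient (reference OW-A): Δ to OW-B = (325, 25, +5.74), Δ to OW-C = (295, 60, +6.08).
∂h/∂x = +0.01587, ∂h/∂y = +0.02332 (det = 12125).
Flow direction (−∇h) has components (-0.01587 E, -0.02332 N).
Azimuth = atan2(E, N) = atan2(-0.01587, -0.02332) = 214.2° ≈ 214°.

214°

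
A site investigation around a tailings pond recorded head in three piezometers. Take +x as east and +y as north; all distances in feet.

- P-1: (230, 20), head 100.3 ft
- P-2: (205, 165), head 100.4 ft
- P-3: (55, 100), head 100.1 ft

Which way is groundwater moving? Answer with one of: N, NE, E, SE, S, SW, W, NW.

SW

Differences from P-1: to P-2 (Δx, Δy, Δh) = (-25, 145, +0.1); to P-3 = (-175, 80, -0.2).
Determinant of the coordinate differences = (-25)·80 − (-175)·145 = 23375.
∂h/∂x = [(+0.1)·80 − (-0.2)·145] / 23375 = +0.001583
∂h/∂y = [(-25)·(-0.2) − (-175)·(+0.1)] / 23375 = +0.0009626
Flow = −∇h = (-0.001583 east, -0.0009626 north), which points southwest.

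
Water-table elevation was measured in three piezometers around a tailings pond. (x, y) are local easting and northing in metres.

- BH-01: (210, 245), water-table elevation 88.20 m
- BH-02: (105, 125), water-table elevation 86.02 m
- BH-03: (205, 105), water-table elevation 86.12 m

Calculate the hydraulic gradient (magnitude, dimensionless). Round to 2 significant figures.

0.015

Taking BH-01 as reference: BH-02−BH-01 = (-105, -120, -2.18); BH-03−BH-01 = (-5, -140, -2.08).
Solve a·Δx + b·Δy = Δh: det = (-105)·(-140) − (-5)·(-120) = 14100.
∂h/∂x = [(-2.18)·(-140) − (-2.08)·(-120)] / 14100 = +0.003943
∂h/∂y = [(-105)·(-2.08) − (-5)·(-2.18)] / 14100 = +0.01472
|∇h| = √(0.003943² + 0.01472²) = 0.01524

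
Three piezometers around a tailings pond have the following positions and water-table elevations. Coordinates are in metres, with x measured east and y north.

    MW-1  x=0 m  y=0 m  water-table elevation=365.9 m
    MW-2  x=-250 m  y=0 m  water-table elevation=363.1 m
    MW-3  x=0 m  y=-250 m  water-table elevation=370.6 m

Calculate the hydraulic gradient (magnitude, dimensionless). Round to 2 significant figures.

∂h/∂x = (363.1 − 365.9) / (-250 − 0) = +0.01120
∂h/∂y = (370.6 − 365.9) / (-250 − 0) = -0.01880
|∇h| = √(0.01120² + -0.01880²) = 0.02188

0.022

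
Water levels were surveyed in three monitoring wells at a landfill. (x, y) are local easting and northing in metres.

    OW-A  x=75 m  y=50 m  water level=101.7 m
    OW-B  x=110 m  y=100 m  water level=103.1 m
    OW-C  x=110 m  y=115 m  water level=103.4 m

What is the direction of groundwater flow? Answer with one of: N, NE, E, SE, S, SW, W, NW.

SW

Taking OW-A as reference: OW-B−OW-A = (35, 50, +1.4); OW-C−OW-A = (35, 65, +1.7).
Determinant of the coordinate differences = 35·65 − 35·50 = 525.
∂h/∂x = [(+1.4)·65 − (+1.7)·50] / 525 = +0.01143
∂h/∂y = [35·(+1.7) − 35·(+1.4)] / 525 = +0.02000
Flow = −∇h = (-0.01143 east, -0.02000 north), which points southwest.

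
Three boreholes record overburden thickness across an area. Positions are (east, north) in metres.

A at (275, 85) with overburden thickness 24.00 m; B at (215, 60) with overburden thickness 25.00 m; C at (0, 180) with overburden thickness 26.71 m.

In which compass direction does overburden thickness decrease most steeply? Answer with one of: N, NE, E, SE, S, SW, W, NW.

Differences from A: to B (Δx, Δy, Δh) = (-60, -25, +1.00); to C = (-275, 95, +2.71).
Determinant of the coordinate differences = (-60)·95 − (-275)·(-25) = -12575.
∂d/∂x = [(+1.00)·95 − (+2.71)·(-25)] / -12575 = -0.01294
∂d/∂y = [(-60)·(+2.71) − (-275)·(+1.00)] / -12575 = -0.008938
Steepest decrease is along −∇f = (+0.01294 E, +0.008938 N) → northeast.

NE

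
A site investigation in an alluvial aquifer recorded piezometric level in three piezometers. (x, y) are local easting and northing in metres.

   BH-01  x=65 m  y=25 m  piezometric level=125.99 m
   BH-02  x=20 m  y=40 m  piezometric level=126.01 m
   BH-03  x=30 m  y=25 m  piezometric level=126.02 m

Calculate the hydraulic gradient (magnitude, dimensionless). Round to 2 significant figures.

0.0015

Three-point gradient (reference BH-01): Δ to BH-02 = (-45, 15, +0.02), Δ to BH-03 = (-35, 0, +0.03).
∂h/∂x = -0.0008571, ∂h/∂y = -0.001238 (det = 525).
|∇h| = √(-0.0008571² + -0.001238²) = 0.001506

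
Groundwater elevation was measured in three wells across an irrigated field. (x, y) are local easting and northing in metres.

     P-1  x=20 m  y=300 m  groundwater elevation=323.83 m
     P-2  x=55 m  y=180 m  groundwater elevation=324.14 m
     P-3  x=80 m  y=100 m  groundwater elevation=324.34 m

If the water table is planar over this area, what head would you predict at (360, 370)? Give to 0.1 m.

Taking P-1 as reference: P-2−P-1 = (35, -120, +0.31); P-3−P-1 = (60, -200, +0.51).
Determinant of the coordinate differences = 35·(-200) − 60·(-120) = 200.
∂h/∂x = [(+0.31)·(-200) − (+0.51)·(-120)] / 200 = -0.004000
∂h/∂y = [35·(+0.51) − 60·(+0.31)] / 200 = -0.003750
h(360, 370) = 323.83 + (-0.004000)·(340) + (-0.003750)·(70) = 323.83 -1.360 -0.263 = 322.207 m.

322.2 m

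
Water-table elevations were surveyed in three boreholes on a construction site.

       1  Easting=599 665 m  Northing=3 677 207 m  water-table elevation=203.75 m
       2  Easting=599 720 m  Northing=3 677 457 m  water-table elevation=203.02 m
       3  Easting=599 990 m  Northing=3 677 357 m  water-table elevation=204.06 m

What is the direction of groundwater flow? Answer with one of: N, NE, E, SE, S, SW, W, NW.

Differences from 1: to 2 (Δx, Δy, Δh) = (55, 250, -0.73); to 3 = (325, 150, +0.31).
Solve a·Δx + b·Δy = Δh: det = 55·150 − 325·250 = -73000.
∂h/∂x = [(-0.73)·150 − (+0.31)·250] / -73000 = +0.002562
∂h/∂y = [55·(+0.31) − 325·(-0.73)] / -73000 = -0.003484
Flow = −∇h = (-0.002562 east, +0.003484 north), which points northwest.

NW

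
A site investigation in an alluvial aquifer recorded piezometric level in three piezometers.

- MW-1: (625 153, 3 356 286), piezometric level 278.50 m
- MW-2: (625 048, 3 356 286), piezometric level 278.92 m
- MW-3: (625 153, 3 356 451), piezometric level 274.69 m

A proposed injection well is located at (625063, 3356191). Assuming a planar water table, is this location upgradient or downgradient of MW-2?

upgradient

∂h/∂x = (278.92 − 278.50) / (625048 − 625153) = -0.004000
∂h/∂y = (274.69 − 278.50) / (3356451 − 3356286) = -0.02309
Head at (625063, 3356191) = 278.50 + (-0.004000)·(-90) + (-0.02309)·(-95) = 281.05 m.
That is higher than the 278.92 m at MW-2, so the point is upgradient.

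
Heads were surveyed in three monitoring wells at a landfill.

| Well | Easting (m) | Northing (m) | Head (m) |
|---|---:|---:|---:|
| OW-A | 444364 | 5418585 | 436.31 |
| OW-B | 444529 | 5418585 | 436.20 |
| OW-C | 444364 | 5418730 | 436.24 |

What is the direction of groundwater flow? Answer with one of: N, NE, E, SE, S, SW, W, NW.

NE

∂h/∂x = (436.20 − 436.31) / (444529 − 444364) = -0.0006667
∂h/∂y = (436.24 − 436.31) / (5418730 − 5418585) = -0.0004828
Flow = −∇h = (+0.0006667 east, +0.0004828 north), which points northeast.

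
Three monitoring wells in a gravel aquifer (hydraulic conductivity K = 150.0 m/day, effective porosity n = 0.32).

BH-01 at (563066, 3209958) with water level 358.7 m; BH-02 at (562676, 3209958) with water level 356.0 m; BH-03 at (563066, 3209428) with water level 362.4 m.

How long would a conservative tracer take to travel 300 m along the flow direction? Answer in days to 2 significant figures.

∂h/∂x = (356.0 − 358.7) / (562676 − 563066) = +0.006923
∂h/∂y = (362.4 − 358.7) / (3209428 − 3209958) = -0.006981
|∇h| = √(0.006923² + -0.006981²) = 0.009832
Seepage velocity v = K·i/n = 150.0 × 0.009832 / 0.32 = 4.609 m/day.
t = 300 / 4.609 = 65.09 days.

65 days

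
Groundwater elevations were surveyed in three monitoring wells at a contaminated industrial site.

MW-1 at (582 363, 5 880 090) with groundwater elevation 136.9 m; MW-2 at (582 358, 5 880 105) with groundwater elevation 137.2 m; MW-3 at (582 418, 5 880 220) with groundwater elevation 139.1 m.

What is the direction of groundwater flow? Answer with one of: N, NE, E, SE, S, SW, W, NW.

Taking MW-1 as reference: MW-2−MW-1 = (-5, 15, +0.3); MW-3−MW-1 = (55, 130, +2.2).
Solve a·Δx + b·Δy = Δh: det = (-5)·130 − 55·15 = -1475.
∂h/∂x = [(+0.3)·130 − (+2.2)·15] / -1475 = -0.004068
∂h/∂y = [(-5)·(+2.2) − 55·(+0.3)] / -1475 = +0.01864
Flow = −∇h = (+0.004068 east, -0.01864 north), which points south.

S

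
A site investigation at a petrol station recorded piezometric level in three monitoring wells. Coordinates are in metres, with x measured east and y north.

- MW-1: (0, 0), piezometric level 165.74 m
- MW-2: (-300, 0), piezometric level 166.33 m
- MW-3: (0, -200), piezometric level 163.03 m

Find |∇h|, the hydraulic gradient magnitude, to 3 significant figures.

0.0137

∂h/∂x = (166.33 − 165.74) / (-300 − 0) = -0.001967
∂h/∂y = (163.03 − 165.74) / (-200 − 0) = +0.01355
|∇h| = √(-0.001967² + 0.01355²) = 0.01369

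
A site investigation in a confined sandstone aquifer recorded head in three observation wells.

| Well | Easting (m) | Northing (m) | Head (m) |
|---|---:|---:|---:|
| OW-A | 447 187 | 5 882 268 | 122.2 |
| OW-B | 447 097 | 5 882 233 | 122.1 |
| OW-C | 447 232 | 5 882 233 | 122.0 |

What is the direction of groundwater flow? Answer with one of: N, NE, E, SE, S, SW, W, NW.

Taking OW-A as reference: OW-B−OW-A = (-90, -35, -0.1); OW-C−OW-A = (45, -35, -0.2).
Determinant of the coordinate differences = (-90)·(-35) − 45·(-35) = 4725.
∂h/∂x = [(-0.1)·(-35) − (-0.2)·(-35)] / 4725 = -0.0007407
∂h/∂y = [(-90)·(-0.2) − 45·(-0.1)] / 4725 = +0.004762
Flow = −∇h = (+0.0007407 east, -0.004762 north), which points south.

S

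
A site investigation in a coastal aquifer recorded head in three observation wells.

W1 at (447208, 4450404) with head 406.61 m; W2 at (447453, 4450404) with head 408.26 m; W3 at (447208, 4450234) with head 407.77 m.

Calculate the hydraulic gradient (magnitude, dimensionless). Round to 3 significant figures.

0.00959

∂h/∂x = (408.26 − 406.61) / (447453 − 447208) = +0.006735
∂h/∂y = (407.77 − 406.61) / (4450234 − 4450404) = -0.006824
|∇h| = √(0.006735² + -0.006824²) = 0.009588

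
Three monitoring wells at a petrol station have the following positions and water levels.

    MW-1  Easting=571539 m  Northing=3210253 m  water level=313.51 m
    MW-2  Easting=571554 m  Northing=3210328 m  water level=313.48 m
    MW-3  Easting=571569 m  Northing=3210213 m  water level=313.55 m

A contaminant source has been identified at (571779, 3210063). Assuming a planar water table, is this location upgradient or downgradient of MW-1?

Taking MW-1 as reference: MW-2−MW-1 = (15, 75, -0.03); MW-3−MW-1 = (30, -40, +0.04).
Solve a·Δx + b·Δy = Δh: det = 15·(-40) − 30·75 = -2850.
∂h/∂x = [(-0.03)·(-40) − (+0.04)·75] / -2850 = +0.0006316
∂h/∂y = [15·(+0.04) − 30·(-0.03)] / -2850 = -0.0005263
Head at (571779, 3210063) = 313.51 + (+0.0006316)·(240) + (-0.0005263)·(-190) = 313.76 m.
That is higher than the 313.51 m at MW-1, so the point is upgradient.

upgradient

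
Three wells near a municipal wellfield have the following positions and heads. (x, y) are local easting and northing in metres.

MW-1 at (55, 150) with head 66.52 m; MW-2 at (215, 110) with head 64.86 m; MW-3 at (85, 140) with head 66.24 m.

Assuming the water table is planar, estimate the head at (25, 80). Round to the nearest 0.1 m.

67.8 m

Differences from MW-1: to MW-2 (Δx, Δy, Δh) = (160, -40, -1.66); to MW-3 = (30, -10, -0.28).
Determinant of the coordinate differences = 160·(-10) − 30·(-40) = -400.
∂h/∂x = [(-1.66)·(-10) − (-0.28)·(-40)] / -400 = -0.01350
∂h/∂y = [160·(-0.28) − 30·(-1.66)] / -400 = -0.01250
h(25, 80) = 66.52 + (-0.01350)·(-30) + (-0.01250)·(-70) = 66.52 +0.405 +0.875 = 67.800 m.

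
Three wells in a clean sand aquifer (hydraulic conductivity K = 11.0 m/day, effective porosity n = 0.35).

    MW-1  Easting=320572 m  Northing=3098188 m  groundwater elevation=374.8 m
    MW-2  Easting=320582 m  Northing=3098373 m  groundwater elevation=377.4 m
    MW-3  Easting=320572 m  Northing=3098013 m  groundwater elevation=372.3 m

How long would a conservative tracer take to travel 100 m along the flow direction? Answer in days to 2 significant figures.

Taking MW-1 as reference: MW-2−MW-1 = (10, 185, +2.6); MW-3−MW-1 = (0, -175, -2.5).
Solve a·Δx + b·Δy = Δh: det = 10·(-175) − 0·185 = -1750.
∂h/∂x = [(+2.6)·(-175) − (-2.5)·185] / -1750 = -0.004286
∂h/∂y = [10·(-2.5) − 0·(+2.6)] / -1750 = +0.01429
|∇h| = √(-0.004286² + 0.01429²) = 0.01492
Seepage velocity v = K·i/n = 11.0 × 0.01492 / 0.35 = 0.4689 m/day.
t = 100 / 0.4689 = 213.3 days.

210 days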